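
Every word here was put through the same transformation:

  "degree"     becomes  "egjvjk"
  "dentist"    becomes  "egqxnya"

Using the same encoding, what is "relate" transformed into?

sgoeyk

In degree: d→e is +1, e→g is +2, g→j is +3, r→v is +4 — the shift increases by 1 each position. The shift increases by 1 at each position, starting from +1: 1, 2, 3, ….
For relate: r+1=s, e+2=g, l+3=o, a+4=e, t+5=y, e+6=k.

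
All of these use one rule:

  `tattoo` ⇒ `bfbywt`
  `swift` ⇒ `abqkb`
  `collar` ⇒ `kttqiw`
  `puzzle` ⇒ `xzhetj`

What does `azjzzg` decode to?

Shifts by position in tattoo: pos 0: t→b (+8), pos 1: a→f (+5), pos 2: t→b (+8), pos 3: t→y (+5) — repeating every 2. The shifts repeat in a cycle of length 2: positions 0,1,… shift by +8, +5, then the pattern repeats.
Reversing it on azjzzg: a−8=s, z−5=u, j−8=b, z−5=u, z−8=r, g−5=b.

suburb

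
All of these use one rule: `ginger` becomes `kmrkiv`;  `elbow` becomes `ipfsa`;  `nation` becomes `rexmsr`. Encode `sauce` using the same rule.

weygi

Compare letters: g→k is +4, i→m is +4, n→r is +4 — a constant shift. It's a constant shift of +4 (ROT4).
For sauce: s+4=w, a+4=e, u+4=y, c+4=g, e+4=i.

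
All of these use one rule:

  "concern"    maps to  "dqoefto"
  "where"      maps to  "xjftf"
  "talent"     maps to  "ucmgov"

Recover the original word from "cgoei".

It's a Vigenère-style cipher with numeric key [1,2]: position i shifts by key[i mod 2].
Undoing it on cgoei: c−1=b, g−2=e, o−1=n, e−2=c, i−1=h.

bench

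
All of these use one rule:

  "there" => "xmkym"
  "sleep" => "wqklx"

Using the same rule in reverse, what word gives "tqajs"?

The shift increases by 1 at each position, starting from +4: 4, 5, 6, ….
Undoing it on tqajs: t−4=p, q−5=l, a−6=u, j−7=c, s−8=k.

pluck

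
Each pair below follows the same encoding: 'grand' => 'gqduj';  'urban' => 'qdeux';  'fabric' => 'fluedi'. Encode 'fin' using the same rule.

The output letters match the input read backwards, each shifted +3: grand reversed is dnarg. Two steps: reverse the string, then apply a Caesar shift of +3.
On fin: reverse → nif; then shift: n+3=q, i+3=l, f+3=i.

qli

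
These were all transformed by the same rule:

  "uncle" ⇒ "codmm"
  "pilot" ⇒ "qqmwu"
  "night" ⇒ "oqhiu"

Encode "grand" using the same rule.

The shift depends on letter class: consonant n→o is +1, but vowel u→c is +8. Two shifts are in play — +8 for a/e/i/o/u, +1 for every other letter.
For grand: g(cons)+1=h, r(cons)+1=s, a(vowel)+8=i, n(cons)+1=o, d(cons)+1=e.

hsioe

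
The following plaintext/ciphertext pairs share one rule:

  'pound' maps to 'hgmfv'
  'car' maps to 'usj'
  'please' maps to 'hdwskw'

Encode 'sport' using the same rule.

khgjl

Every letter moves 18 places later in the alphabet, wrapping around z→a.
For sport: s+18=k, p+18=h, o+18=g, r+18=j, t+18=l.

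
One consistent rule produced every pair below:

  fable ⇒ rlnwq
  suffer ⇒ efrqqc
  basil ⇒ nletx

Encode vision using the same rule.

Shifts by position in fable: pos 0: f→r (+12), pos 1: a→l (+11), pos 2: b→n (+12), pos 3: l→w (+11) — repeating every 2. It's a Vigenère-style cipher with numeric key [12,11]: position i shifts by key[i mod 2].
For vision: v+12=h, i+11=t, s+12=e, i+11=t, o+12=a, n+11=y.

htetay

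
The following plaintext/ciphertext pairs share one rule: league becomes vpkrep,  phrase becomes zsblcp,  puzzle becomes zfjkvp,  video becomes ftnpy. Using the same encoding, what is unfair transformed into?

eyplsc

Shifts by position in league: pos 0: l→v (+10), pos 1: e→p (+11), pos 2: a→k (+10), pos 3: g→r (+11) — repeating every 2. The shifts repeat in a cycle of length 2: positions 0,1,… shift by +10, +11, then the pattern repeats.
On unfair: u+10=e, n+11=y, f+10=p, a+11=l, i+10=s, r+11=c.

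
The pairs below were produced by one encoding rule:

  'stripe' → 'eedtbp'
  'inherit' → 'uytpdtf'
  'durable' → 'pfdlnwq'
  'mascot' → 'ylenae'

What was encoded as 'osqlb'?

Shifts by position in stripe: pos 0: s→e (+12), pos 1: t→e (+11), pos 2: r→d (+12), pos 3: i→t (+11) — repeating every 2. It's a Vigenère-style cipher with numeric key [12,11]: position i shifts by key[i mod 2].
Decoding osqlb: o−12=c, s−11=h, q−12=e, l−11=a, b−12=p.

cheap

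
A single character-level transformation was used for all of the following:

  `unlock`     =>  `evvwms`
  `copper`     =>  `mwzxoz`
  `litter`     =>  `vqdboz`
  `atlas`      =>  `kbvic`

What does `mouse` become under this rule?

wweao

Shifts by position in unlock: pos 0: u→e (+10), pos 1: n→v (+8), pos 2: l→v (+10), pos 3: o→w (+8) — repeating every 2. A repeating key of period 2 is used — shifts +10, +8 over and over.
On mouse: m+10=w, o+8=w, u+10=e, s+8=a, e+10=o.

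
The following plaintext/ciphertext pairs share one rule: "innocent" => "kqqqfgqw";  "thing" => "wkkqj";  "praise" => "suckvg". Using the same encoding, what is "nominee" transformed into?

qqpkqgg

The shift depends on letter class: consonant n→q is +3, but vowel i→k is +2. The rule splits by letter class: vowels +2, consonants +3.
For nominee: n(cons)+3=q, o(vowel)+2=q, m(cons)+3=p, i(vowel)+2=k, n(cons)+3=q, e(vowel)+2=g, e(vowel)+2=g.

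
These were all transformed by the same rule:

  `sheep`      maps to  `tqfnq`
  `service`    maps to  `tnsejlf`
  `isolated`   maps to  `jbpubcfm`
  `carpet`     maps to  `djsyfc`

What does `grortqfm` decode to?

Shifts by position in sheep: pos 0: s→t (+1), pos 1: h→q (+9), pos 2: e→f (+1), pos 3: e→n (+9) — repeating every 2. A repeating key of period 2 is used — shifts +1, +9 over and over.
Decoding grortqfm: g−1=f, r−9=i, o−1=n, r−9=i, t−1=s, q−9=h, f−1=e, m−9=d.

finished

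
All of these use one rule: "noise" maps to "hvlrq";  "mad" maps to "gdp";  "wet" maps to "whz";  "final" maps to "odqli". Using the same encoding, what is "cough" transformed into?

The output letters match the input read backwards, each shifted +3: noise reversed is esion. Two steps: reverse the string, then apply a Caesar shift of +3.
On cough: reverse → hguoc; then shift: h+3=k, g+3=j, u+3=x, o+3=r, c+3=f.

kjxrf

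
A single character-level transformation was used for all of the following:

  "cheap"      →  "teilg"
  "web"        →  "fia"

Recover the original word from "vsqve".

armor

The output letters match the input read backwards, each shifted +4: cheap reversed is paehc. The word is reversed, then every letter is shifted forward by 4.
Reversing it on vsqve: shift back: v−4=r, s−4=o, q−4=m, v−4=r, e−4=a → romra; then reverse → armor.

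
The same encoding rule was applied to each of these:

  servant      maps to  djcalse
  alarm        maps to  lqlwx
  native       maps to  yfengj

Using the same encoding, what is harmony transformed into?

sfcrzsj

Shifts by position in servant: pos 0: s→d (+11), pos 1: e→j (+5), pos 2: r→c (+11), pos 3: v→a (+5) — repeating every 2. It's a Vigenère-style cipher with numeric key [11,5]: position i shifts by key[i mod 2].
Applying it to harmony: h+11=s, a+5=f, r+11=c, m+5=r, o+11=z, n+5=s, y+11=j.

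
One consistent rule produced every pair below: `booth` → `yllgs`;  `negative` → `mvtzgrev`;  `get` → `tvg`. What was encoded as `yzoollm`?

balloon

Each pair mirrors across the alphabet (b↔y, o↔l, o↔l): positions sum to 25. This is the alphabet-reversal cipher (Atbash): a becomes z, b becomes y, etc.
Decoding yzoollm: y↔b, z↔a, o↔l, o↔l, l↔o, l↔o, m↔n.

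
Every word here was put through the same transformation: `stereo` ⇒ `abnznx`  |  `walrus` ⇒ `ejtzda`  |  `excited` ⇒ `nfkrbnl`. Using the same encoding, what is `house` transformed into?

The shift depends on letter class: consonant s→a is +8, but vowel e→n is +9. The rule splits by letter class: vowels +9, consonants +8.
For house: h(cons)+8=p, o(vowel)+9=x, u(vowel)+9=d, s(cons)+8=a, e(vowel)+9=n.

pxdan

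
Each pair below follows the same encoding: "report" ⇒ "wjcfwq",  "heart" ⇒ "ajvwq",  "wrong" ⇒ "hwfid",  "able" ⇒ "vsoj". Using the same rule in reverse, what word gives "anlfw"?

This is an affine cipher: with a=0,…,z=25, each position x becomes (23x+21) mod 26.
Reversing it on anlfw: a(0)→17·(0−21)≡7=h; n(13)→17·(13−21)≡20=u; l(11)→17·(11−21)≡12=m; f(5)→17·(5−21)≡14=o; w(22)→17·(22−21)≡17=r (all mod 26).

humor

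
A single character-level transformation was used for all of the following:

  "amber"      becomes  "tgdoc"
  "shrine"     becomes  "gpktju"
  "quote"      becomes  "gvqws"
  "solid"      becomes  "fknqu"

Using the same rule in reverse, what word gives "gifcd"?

The output letters match the input read backwards, each shifted +2: amber reversed is rebma. The word is reversed, then every letter is shifted forward by 2.
Decoding gifcd: shift back: g−2=e, i−2=g, f−2=d, c−2=a, d−2=b → egdab; then reverse → badge.

badge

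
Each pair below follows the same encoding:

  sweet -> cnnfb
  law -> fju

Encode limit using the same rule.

crvru

The output letters match the input read backwards, each shifted +9: sweet reversed is teews. The word is reversed, then every letter is shifted forward by 9.
For limit: reverse → timil; then shift: t+9=c, i+9=r, m+9=v, i+9=r, l+9=u.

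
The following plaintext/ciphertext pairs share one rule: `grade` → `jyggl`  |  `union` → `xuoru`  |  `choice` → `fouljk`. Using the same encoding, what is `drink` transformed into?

gyoqr

Shifts by position in grade: pos 0: g→j (+3), pos 1: r→y (+7), pos 2: a→g (+6), pos 3: d→g (+3), pos 4: e→l (+7) — repeating every 3. It's a Vigenère-style cipher with numeric key [3,7,6]: position i shifts by key[i mod 3].
On drink: d+3=g, r+7=y, i+6=o, n+3=q, k+7=r.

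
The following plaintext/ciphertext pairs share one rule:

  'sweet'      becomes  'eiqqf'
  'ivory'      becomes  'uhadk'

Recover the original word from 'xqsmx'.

legal

It's a constant shift of +12 (ROT12).
Reversing it on xqsmx: x−12=l, q−12=e, s−12=g, m−12=a, x−12=l.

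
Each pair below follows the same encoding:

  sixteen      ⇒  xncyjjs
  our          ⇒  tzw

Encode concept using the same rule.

htshjuy

Compare letters: s→x is +5, i→n is +5, x→c is +5 — a constant shift. It's a constant shift of +5 (ROT5).
For concept: c+5=h, o+5=t, n+5=s, c+5=h, e+5=j, p+5=u, t+5=y.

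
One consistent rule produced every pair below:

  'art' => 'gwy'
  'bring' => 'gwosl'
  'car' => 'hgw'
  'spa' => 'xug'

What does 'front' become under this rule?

kwusy

The shift depends on letter class: consonant r→w is +5, but vowel a→g is +6. The rule splits by letter class: vowels +6, consonants +5.
Applying it to front: f(cons)+5=k, r(cons)+5=w, o(vowel)+6=u, n(cons)+5=s, t(cons)+5=y.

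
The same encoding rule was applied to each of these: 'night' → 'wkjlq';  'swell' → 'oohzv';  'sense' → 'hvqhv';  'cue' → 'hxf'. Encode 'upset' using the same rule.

The word is reversed, then every letter is shifted forward by 3.
On upset: reverse → tespu; then shift: t+3=w, e+3=h, s+3=v, p+3=s, u+3=x.

whvsx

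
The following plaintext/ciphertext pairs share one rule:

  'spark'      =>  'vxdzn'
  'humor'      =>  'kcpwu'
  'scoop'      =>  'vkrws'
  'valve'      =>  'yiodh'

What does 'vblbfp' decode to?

stitch

A repeating key of period 2 is used — shifts +3, +8 over and over.
Reversing it on vblbfp: v−3=s, b−8=t, l−3=i, b−8=t, f−3=c, p−8=h.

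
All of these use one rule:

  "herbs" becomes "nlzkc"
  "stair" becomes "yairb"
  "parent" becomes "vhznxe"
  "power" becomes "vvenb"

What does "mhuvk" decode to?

gamma

The shift increases by 1 at each position, starting from +6: 6, 7, 8, ….
Undoing it on mhuvk: m−6=g, h−7=a, u−8=m, v−9=m, k−10=a.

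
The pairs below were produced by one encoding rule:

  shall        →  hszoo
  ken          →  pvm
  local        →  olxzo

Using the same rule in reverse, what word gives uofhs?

Each pair mirrors across the alphabet (s↔h, h↔s, a↔z): positions sum to 25. Each letter is replaced by its mirror in the alphabet: a↔z, b↔y, c↔x, and so on (the Atbash cipher).
Undoing it on uofhs: u↔f, o↔l, f↔u, h↔s, s↔h.

flush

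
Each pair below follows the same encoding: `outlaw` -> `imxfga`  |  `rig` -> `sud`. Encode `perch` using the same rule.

The word is reversed, then every letter is shifted forward by 12.
Applying it to perch: reverse → hcrep; then shift: h+12=t, c+12=o, r+12=d, e+12=q, p+12=b.

todqb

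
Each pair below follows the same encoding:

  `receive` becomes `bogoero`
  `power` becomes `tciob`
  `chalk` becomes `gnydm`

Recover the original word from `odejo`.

elite

r(17)→b(1) and e(4)→o(14) fit y≡17x+24 (mod 26); the inverse of 17 mod 26 is 23. Treating letters as 0–25, the rule is x ↦ 17x + 24 (mod 26).
Reversing it on odejo: o(14)→23·(14−24)≡4=e; d(3)→23·(3−24)≡11=l; e(4)→23·(4−24)≡8=i; j(9)→23·(9−24)≡19=t; o(14)→23·(14−24)≡4=e (all mod 26).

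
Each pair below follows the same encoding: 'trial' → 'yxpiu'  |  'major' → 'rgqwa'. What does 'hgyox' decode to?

In trial: t→y is +5, r→x is +6, i→p is +7, a→i is +8 — the shift increases by 1 each position. Each letter shifts forward by (position + 5), i.e. 5, 6, 7, … — the shift grows by one for each successive letter.
Decoding hgyox: h−5=c, g−6=a, y−7=r, o−8=g, x−9=o.

cargo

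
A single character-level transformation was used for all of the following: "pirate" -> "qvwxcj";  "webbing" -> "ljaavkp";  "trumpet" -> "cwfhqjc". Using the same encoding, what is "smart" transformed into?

This is an affine cipher: with a=0,…,z=25, each position x becomes (3x+23) mod 26.
For smart: s(18)→3·18+23≡25=z; m(12)→3·12+23≡7=h; a(0)→3·0+23≡23=x; r(17)→3·17+23≡22=w; t(19)→3·19+23≡2=c (all mod 26).

zhxwc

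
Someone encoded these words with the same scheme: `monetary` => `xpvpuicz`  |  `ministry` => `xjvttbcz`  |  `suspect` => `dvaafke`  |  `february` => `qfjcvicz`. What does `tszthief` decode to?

Shifts by position in monetary: pos 0: m→x (+11), pos 1: o→p (+1), pos 2: n→v (+8), pos 3: e→p (+11), pos 4: t→u (+1), pos 5: a→i (+8) — repeating every 3. It's a Vigenère-style cipher with numeric key [11,1,8]: position i shifts by key[i mod 3].
Decoding tszthief: t−11=i, s−1=r, z−8=r, t−11=i, h−1=g, i−8=a, e−11=t, f−1=e.

irrigate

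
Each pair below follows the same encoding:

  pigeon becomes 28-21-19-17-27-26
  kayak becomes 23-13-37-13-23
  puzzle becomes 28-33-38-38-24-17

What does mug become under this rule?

p is letter #16 and maps to 28: an offset of 12. Letters become their 1-based position plus 12 (so a→13, b→14, …).
On mug: m=13→25, u=21→33, g=7→19.

25-33-19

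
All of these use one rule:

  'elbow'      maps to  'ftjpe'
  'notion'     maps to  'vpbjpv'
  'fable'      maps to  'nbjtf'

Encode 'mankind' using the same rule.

ubvsjvl

Vowels shift forward by 1 and consonants shift forward by 8.
For mankind: m(cons)+8=u, a(vowel)+1=b, n(cons)+8=v, k(cons)+8=s, i(vowel)+1=j, n(cons)+8=v, d(cons)+8=l.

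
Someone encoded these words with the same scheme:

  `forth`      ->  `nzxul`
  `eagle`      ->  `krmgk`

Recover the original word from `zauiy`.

scout

The output letters match the input read backwards, each shifted +6: forth reversed is htrof. The word is reversed, then every letter is shifted forward by 6.
Decoding zauiy: shift back: z−6=t, a−6=u, u−6=o, i−6=c, y−6=s → tuocs; then reverse → scout.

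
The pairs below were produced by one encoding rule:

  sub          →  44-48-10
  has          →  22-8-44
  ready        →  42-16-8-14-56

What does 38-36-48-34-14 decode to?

s(#19)→44 and u(#21)→48: differences scale by 2, so n = 2·pos + 6. With a=1..z=26, the number is 2·pos + 6.
Reversing it on 38-36-48-34-14: 38→(38−6)÷2=16=p, 36→(36−6)÷2=15=o, 48→(48−6)÷2=21=u, 34→(34−6)÷2=14=n, 14→(14−6)÷2=4=d.

pound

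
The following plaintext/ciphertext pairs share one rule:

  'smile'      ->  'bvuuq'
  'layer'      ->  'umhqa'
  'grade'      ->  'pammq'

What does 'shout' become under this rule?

The shift depends on letter class: consonant s→b is +9, but vowel i→u is +12. Two shifts are in play — +12 for a/e/i/o/u, +9 for every other letter.
On shout: s(cons)+9=b, h(cons)+9=q, o(vowel)+12=a, u(vowel)+12=g, t(cons)+9=c.

bqagc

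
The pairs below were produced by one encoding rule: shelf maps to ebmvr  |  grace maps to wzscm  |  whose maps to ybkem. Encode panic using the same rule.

psfgc

s(18)→e(4) and h(7)→b(1) fit y≡5x+18 (mod 26); the inverse of 5 mod 26 is 21. Each letter's alphabet position (a=0..z=25) is mapped through 5·x+18 mod 26 — an affine cipher.
For panic: p(15)→5·15+18≡15=p; a(0)→5·0+18≡18=s; n(13)→5·13+18≡5=f; i(8)→5·8+18≡6=g; c(2)→5·2+18≡2=c (all mod 26).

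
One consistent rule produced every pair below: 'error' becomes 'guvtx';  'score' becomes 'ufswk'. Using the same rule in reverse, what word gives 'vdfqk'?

table

In error: e→g is +2, r→u is +3, r→v is +4, o→t is +5 — the shift increases by 1 each position. The shift increases by 1 at each position, starting from +2: 2, 3, 4, ….
Undoing it on vdfqk: v−2=t, d−3=a, f−4=b, q−5=l, k−6=e.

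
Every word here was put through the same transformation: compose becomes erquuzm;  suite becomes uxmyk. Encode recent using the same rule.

Each letter shifts forward by (position + 2), i.e. 2, 3, 4, … — the shift grows by one for each successive letter.
Applying it to recent: r+2=t, e+3=h, c+4=g, e+5=j, n+6=t, t+7=a.

thgjta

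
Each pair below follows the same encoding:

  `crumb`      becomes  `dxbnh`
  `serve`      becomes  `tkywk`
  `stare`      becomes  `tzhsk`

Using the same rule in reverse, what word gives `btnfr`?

Shifts by position in crumb: pos 0: c→d (+1), pos 1: r→x (+6), pos 2: u→b (+7), pos 3: m→n (+1), pos 4: b→h (+6) — repeating every 3. It's a Vigenère-style cipher with numeric key [1,6,7]: position i shifts by key[i mod 3].
Undoing it on btnfr: b−1=a, t−6=n, n−7=g, f−1=e, r−6=l.

angel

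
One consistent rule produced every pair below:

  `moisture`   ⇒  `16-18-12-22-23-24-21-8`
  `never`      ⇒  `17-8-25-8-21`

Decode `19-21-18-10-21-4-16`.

m is letter #13 and maps to 16: an offset of 3. The number is (letter's place in the alphabet, a=1) + 3.
Decoding 19-21-18-10-21-4-16: 19→(19−3)÷1=16=p, 21→(21−3)÷1=18=r, 18→(18−3)÷1=15=o, 10→(10−3)÷1=7=g, 21→(21−3)÷1=18=r, 4→(4−3)÷1=1=a, 16→(16−3)÷1=13=m.

program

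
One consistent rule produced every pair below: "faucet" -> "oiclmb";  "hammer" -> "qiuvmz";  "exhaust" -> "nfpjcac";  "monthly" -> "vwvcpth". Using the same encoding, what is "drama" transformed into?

mzivi

A repeating key of period 3 is used — shifts +9, +8, +8 over and over.
On drama: d+9=m, r+8=z, a+8=i, m+9=v, a+8=i.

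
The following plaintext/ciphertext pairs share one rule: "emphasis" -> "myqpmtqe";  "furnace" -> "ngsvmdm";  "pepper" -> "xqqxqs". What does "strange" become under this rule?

The shifts repeat in a cycle of length 3: positions 0,1,… shift by +8, +12, +1, then the pattern repeats.
On strange: s+8=a, t+12=f, r+1=s, a+8=i, n+12=z, g+1=h, e+8=m.

afsizhm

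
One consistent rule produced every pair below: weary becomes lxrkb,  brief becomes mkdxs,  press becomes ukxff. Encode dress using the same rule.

w(22)→l(11) and e(4)→x(23) fit y≡21x+17 (mod 26); the inverse of 21 mod 26 is 5. Treating letters as 0–25, the rule is x ↦ 21x + 17 (mod 26).
For dress: d(3)→21·3+17≡2=c; r(17)→21·17+17≡10=k; e(4)→21·4+17≡23=x; s(18)→21·18+17≡5=f; s(18)→21·18+17≡5=f (all mod 26).

ckxff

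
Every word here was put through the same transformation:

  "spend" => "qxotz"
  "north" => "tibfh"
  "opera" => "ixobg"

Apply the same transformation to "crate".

s(18)→q(16) and p(15)→x(23) fit y≡15x+6 (mod 26); the inverse of 15 mod 26 is 7. This is an affine cipher: with a=0,…,z=25, each position x becomes (15x+6) mod 26.
On crate: c(2)→15·2+6≡10=k; r(17)→15·17+6≡1=b; a(0)→15·0+6≡6=g; t(19)→15·19+6≡5=f; e(4)→15·4+6≡14=o (all mod 26).

kbgfo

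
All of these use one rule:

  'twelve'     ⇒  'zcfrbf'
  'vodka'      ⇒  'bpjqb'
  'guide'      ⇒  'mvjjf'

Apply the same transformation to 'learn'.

rfbxt

Vowels shift forward by 1 and consonants shift forward by 6.
On learn: l(cons)+6=r, e(vowel)+1=f, a(vowel)+1=b, r(cons)+6=x, n(cons)+6=t.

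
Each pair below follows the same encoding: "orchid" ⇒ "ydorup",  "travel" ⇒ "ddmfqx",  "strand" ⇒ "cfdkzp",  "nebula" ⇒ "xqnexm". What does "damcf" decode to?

toast

Shifts by position in orchid: pos 0: o→y (+10), pos 1: r→d (+12), pos 2: c→o (+12), pos 3: h→r (+10), pos 4: i→u (+12), pos 5: d→p (+12) — repeating every 3. The shifts repeat in a cycle of length 3: positions 0,1,… shift by +10, +12, +12, then the pattern repeats.
Decoding damcf: d−10=t, a−12=o, m−12=a, c−10=s, f−12=t.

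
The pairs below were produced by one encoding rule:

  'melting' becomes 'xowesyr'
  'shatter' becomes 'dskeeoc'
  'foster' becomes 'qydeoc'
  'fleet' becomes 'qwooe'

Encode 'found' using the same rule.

The rule splits by letter class: vowels +10, consonants +11.
Applying it to found: f(cons)+11=q, o(vowel)+10=y, u(vowel)+10=e, n(cons)+11=y, d(cons)+11=o.

qyeyo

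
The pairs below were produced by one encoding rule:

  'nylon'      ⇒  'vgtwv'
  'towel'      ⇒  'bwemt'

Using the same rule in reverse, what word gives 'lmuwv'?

demon

Compare letters: n→v is +8, y→g is +8, l→t is +8 — a constant shift. Every letter moves 8 places later in the alphabet, wrapping around z→a.
Reversing it on lmuwv: l−8=d, m−8=e, u−8=m, w−8=o, v−8=n.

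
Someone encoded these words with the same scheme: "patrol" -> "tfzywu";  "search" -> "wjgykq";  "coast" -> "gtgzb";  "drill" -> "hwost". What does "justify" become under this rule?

nzyaqoi

In patrol: p→t is +4, a→f is +5, t→z is +6, r→y is +7 — the shift increases by 1 each position. Letter i (0-indexed) is shifted by i+4, so successive shifts are 4, 5, 6, ….
On justify: j+4=n, u+5=z, s+6=y, t+7=a, i+8=q, f+9=o, y+10=i.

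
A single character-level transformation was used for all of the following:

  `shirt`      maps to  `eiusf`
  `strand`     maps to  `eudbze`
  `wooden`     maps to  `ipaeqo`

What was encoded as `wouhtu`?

knight

Shifts by position in shirt: pos 0: s→e (+12), pos 1: h→i (+1), pos 2: i→u (+12), pos 3: r→s (+1) — repeating every 2. It's a Vigenère-style cipher with numeric key [12,1]: position i shifts by key[i mod 2].
Decoding wouhtu: w−12=k, o−1=n, u−12=i, h−1=g, t−12=h, u−1=t.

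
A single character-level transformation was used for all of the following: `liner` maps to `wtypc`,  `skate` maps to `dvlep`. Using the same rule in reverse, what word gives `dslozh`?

shadow

This is a Caesar cipher with shift 11.
Undoing it on dslozh: d−11=s, s−11=h, l−11=a, o−11=d, z−11=o, h−11=w.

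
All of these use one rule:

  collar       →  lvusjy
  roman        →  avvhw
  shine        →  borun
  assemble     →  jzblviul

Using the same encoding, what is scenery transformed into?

Shifts by position in collar: pos 0: c→l (+9), pos 1: o→v (+7), pos 2: l→u (+9), pos 3: l→s (+7) — repeating every 2. A repeating key of period 2 is used — shifts +9, +7 over and over.
For scenery: s+9=b, c+7=j, e+9=n, n+7=u, e+9=n, r+7=y, y+9=h.

bjnunyh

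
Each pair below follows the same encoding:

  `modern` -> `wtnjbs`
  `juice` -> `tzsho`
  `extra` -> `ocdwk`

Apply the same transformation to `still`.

cysqv

Shifts by position in modern: pos 0: m→w (+10), pos 1: o→t (+5), pos 2: d→n (+10), pos 3: e→j (+5) — repeating every 2. The shifts repeat in a cycle of length 2: positions 0,1,… shift by +10, +5, then the pattern repeats.
For still: s+10=c, t+5=y, i+10=s, l+5=q, l+10=v.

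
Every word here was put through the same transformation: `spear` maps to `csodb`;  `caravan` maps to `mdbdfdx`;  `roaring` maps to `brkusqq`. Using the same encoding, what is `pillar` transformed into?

zlvoku

Shifts by position in spear: pos 0: s→c (+10), pos 1: p→s (+3), pos 2: e→o (+10), pos 3: a→d (+3) — repeating every 2. A repeating key of period 2 is used — shifts +10, +3 over and over.
For pillar: p+10=z, i+3=l, l+10=v, l+3=o, a+10=k, r+3=u.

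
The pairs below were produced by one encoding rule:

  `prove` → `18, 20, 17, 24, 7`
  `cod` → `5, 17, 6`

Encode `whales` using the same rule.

Each letter is replaced by its alphabet position (a=1..z=26) + 2.
For whales: w=23→25, h=8→10, a=1→3, l=12→14, e=5→7, s=19→21.

25, 10, 3, 14, 7, 21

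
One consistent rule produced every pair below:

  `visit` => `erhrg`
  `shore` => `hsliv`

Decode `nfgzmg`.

mutant

Each pair mirrors across the alphabet (v↔e, i↔r, s↔h): positions sum to 25. Letters are reflected about the middle of the alphabet (position → 25−position): Atbash.
Decoding nfgzmg: n↔m, f↔u, g↔t, z↔a, m↔n, g↔t.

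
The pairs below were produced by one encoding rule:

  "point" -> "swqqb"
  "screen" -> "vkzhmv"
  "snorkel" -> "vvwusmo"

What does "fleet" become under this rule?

Shifts by position in point: pos 0: p→s (+3), pos 1: o→w (+8), pos 2: i→q (+8), pos 3: n→q (+3), pos 4: t→b (+8) — repeating every 3. The shifts repeat in a cycle of length 3: positions 0,1,… shift by +3, +8, +8, then the pattern repeats.
For fleet: f+3=i, l+8=t, e+8=m, e+3=h, t+8=b.

itmhb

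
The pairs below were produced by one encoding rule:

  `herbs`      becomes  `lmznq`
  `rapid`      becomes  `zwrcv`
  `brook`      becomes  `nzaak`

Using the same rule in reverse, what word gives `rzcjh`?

h(7)→l(11) and e(4)→m(12) fit y≡17x+22 (mod 26); the inverse of 17 mod 26 is 23. Treating letters as 0–25, the rule is x ↦ 17x + 22 (mod 26).
Decoding rzcjh: r(17)→23·(17−22)≡15=p; z(25)→23·(25−22)≡17=r; c(2)→23·(2−22)≡8=i; j(9)→23·(9−22)≡13=n; h(7)→23·(7−22)≡19=t (all mod 26).

print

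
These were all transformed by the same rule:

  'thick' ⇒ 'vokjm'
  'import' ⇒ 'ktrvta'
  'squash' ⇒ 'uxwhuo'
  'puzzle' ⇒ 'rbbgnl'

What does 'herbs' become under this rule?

jltiu

Shifts by position in thick: pos 0: t→v (+2), pos 1: h→o (+7), pos 2: i→k (+2), pos 3: c→j (+7) — repeating every 2. The shifts repeat in a cycle of length 2: positions 0,1,… shift by +2, +7, then the pattern repeats.
Applying it to herbs: h+2=j, e+7=l, r+2=t, b+7=i, s+2=u.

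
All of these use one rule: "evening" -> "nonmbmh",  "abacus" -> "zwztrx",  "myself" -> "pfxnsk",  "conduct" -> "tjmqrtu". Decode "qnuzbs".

detail

e(4)→n(13) and v(21)→o(14) fit y≡23x+25 (mod 26); the inverse of 23 mod 26 is 17. This is an affine cipher: with a=0,…,z=25, each position x becomes (23x+25) mod 26.
Decoding qnuzbs: q(16)→17·(16−25)≡3=d; n(13)→17·(13−25)≡4=e; u(20)→17·(20−25)≡19=t; z(25)→17·(25−25)≡0=a; b(1)→17·(1−25)≡8=i; s(18)→17·(18−25)≡11=l (all mod 26).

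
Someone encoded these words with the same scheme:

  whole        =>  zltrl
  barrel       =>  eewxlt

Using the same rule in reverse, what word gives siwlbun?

In whole: w→z is +3, h→l is +4, o→t is +5, l→r is +6 — the shift increases by 1 each position. The shift increases by 1 at each position, starting from +3: 3, 4, 5, ….
Reversing it on siwlbun: s−3=p, i−4=e, w−5=r, l−6=f, b−7=u, u−8=m, n−9=e.

perfume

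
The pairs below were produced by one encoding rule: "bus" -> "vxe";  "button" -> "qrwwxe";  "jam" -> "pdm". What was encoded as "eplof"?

The output letters match the input read backwards, each shifted +3: bus reversed is sub. Read the word backwards and shift each letter +3.
Undoing it on eplof: shift back: e−3=b, p−3=m, l−3=i, o−3=l, f−3=c → bmilc; then reverse → climb.

climb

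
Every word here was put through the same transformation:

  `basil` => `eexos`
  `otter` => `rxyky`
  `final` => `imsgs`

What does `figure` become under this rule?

In basil: b→e is +3, a→e is +4, s→x is +5, i→o is +6 — the shift increases by 1 each position. Letter i (0-indexed) is shifted by i+3, so successive shifts are 3, 4, 5, ….
For figure: f+3=i, i+4=m, g+5=l, u+6=a, r+7=y, e+8=m.

imlaym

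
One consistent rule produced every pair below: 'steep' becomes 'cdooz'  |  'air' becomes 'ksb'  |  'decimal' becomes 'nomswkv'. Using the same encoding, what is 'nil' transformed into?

Compare letters: s→c is +10, t→d is +10, e→o is +10 — a constant shift. It's a constant shift of +10 (ROT10).
For nil: n+10=x, i+10=s, l+10=v.

xsv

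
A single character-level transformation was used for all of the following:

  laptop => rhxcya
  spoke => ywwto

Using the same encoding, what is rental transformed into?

xlvckw

In laptop: l→r is +6, a→h is +7, p→x is +8, t→c is +9 — the shift increases by 1 each position. Letter i (0-indexed) is shifted by i+6, so successive shifts are 6, 7, 8, ….
Applying it to rental: r+6=x, e+7=l, n+8=v, t+9=c, a+10=k, l+11=w.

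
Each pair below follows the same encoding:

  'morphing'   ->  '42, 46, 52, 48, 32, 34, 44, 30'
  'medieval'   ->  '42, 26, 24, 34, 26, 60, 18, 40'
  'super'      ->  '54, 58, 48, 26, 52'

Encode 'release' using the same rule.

52, 26, 40, 26, 18, 54, 26

m(#13)→42 and o(#15)→46: differences scale by 2, so n = 2·pos + 16. With a=1..z=26, the number is 2·pos + 16.
For release: r=18→52, e=5→26, l=12→40, e=5→26, a=1→18, s=19→54, e=5→26.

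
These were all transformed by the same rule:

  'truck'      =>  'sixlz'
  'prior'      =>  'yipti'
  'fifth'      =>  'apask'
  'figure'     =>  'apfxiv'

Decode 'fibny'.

grasp

t(19)→s(18) and r(17)→i(8) fit y≡5x+1 (mod 26); the inverse of 5 mod 26 is 21. Treating letters as 0–25, the rule is x ↦ 5x + 1 (mod 26).
Undoing it on fibny: f(5)→21·(5−1)≡6=g; i(8)→21·(8−1)≡17=r; b(1)→21·(1−1)≡0=a; n(13)→21·(13−1)≡18=s; y(24)→21·(24−1)≡15=p (all mod 26).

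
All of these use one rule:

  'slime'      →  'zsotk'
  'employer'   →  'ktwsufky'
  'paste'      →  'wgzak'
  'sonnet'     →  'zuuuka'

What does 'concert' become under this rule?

The shift depends on letter class: consonant s→z is +7, but vowel i→o is +6. Vowels shift forward by 6 and consonants shift forward by 7.
For concert: c(cons)+7=j, o(vowel)+6=u, n(cons)+7=u, c(cons)+7=j, e(vowel)+6=k, r(cons)+7=y, t(cons)+7=a.

juujkya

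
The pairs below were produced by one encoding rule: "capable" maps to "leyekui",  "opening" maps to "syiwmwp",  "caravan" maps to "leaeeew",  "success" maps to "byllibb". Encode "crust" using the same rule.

laybc

The shift depends on letter class: consonant c→l is +9, but vowel a→e is +4. The rule splits by letter class: vowels +4, consonants +9.
Applying it to crust: c(cons)+9=l, r(cons)+9=a, u(vowel)+4=y, s(cons)+9=b, t(cons)+9=c.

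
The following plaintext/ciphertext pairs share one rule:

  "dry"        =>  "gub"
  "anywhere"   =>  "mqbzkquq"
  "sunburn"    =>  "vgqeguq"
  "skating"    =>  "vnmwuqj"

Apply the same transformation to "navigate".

The shift depends on letter class: consonant d→g is +3, but vowel a→m is +12. Two shifts are in play — +12 for a/e/i/o/u, +3 for every other letter.
For navigate: n(cons)+3=q, a(vowel)+12=m, v(cons)+3=y, i(vowel)+12=u, g(cons)+3=j, a(vowel)+12=m, t(cons)+3=w, e(vowel)+12=q.

qmyujmwq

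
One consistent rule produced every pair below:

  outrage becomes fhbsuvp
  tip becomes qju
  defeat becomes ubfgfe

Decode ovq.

The output letters match the input read backwards, each shifted +1: outrage reversed is egartuo. The word is reversed, then every letter is shifted forward by 1.
Decoding ovq: shift back: o−1=n, v−1=u, q−1=p → nup; then reverse → pun.

pun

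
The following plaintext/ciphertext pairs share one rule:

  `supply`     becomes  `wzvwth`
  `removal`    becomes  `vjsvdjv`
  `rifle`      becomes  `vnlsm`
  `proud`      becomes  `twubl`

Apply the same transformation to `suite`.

wzoam

In supply: s→w is +4, u→z is +5, p→v is +6, p→w is +7 — the shift increases by 1 each position. Letter i (0-indexed) is shifted by i+4, so successive shifts are 4, 5, 6, ….
Applying it to suite: s+4=w, u+5=z, i+6=o, t+7=a, e+8=m.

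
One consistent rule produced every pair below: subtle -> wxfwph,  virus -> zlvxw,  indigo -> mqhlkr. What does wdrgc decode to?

A repeating key of period 2 is used — shifts +4, +3 over and over.
Decoding wdrgc: w−4=s, d−3=a, r−4=n, g−3=d, c−4=y.

sandy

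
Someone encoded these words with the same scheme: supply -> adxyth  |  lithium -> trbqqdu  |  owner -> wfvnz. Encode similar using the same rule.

It's a Vigenère-style cipher with numeric key [8,9]: position i shifts by key[i mod 2].
Applying it to similar: s+8=a, i+9=r, m+8=u, i+9=r, l+8=t, a+9=j, r+8=z.

arurtjz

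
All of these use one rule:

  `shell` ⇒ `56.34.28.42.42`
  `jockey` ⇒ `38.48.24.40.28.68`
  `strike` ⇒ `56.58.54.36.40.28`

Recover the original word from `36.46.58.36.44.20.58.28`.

s(#19)→56 and h(#8)→34: differences scale by 2, so n = 2·pos + 18. Each letter becomes 2×(its alphabet position, a=1..z=26) + 18.
Decoding 36.46.58.36.44.20.58.28: 36→(36−18)÷2=9=i, 46→(46−18)÷2=14=n, 58→(58−18)÷2=20=t, 36→(36−18)÷2=9=i, 44→(44−18)÷2=13=m, 20→(20−18)÷2=1=a, 58→(58−18)÷2=20=t, 28→(28−18)÷2=5=e.

intimate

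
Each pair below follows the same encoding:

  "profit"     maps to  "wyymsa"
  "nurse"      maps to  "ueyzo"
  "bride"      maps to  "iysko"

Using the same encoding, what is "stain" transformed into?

Two shifts are in play — +10 for a/e/i/o/u, +7 for every other letter.
On stain: s(cons)+7=z, t(cons)+7=a, a(vowel)+10=k, i(vowel)+10=s, n(cons)+7=u.

zaksu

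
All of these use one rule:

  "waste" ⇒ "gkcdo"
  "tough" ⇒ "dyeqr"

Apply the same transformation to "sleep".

cvooz

Compare letters: w→g is +10, a→k is +10, s→c is +10 — a constant shift. Every letter moves 10 places later in the alphabet, wrapping around z→a.
On sleep: s+10=c, l+10=v, e+10=o, e+10=o, p+10=z.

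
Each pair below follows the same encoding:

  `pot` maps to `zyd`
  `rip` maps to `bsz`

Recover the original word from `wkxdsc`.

This is a Caesar cipher with shift 10.
Decoding wkxdsc: w−10=m, k−10=a, x−10=n, d−10=t, s−10=i, c−10=s.

mantis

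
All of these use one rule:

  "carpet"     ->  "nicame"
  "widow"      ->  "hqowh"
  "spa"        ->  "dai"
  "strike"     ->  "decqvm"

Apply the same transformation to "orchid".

The shift depends on letter class: consonant c→n is +11, but vowel a→i is +8. The rule splits by letter class: vowels +8, consonants +11.
Applying it to orchid: o(vowel)+8=w, r(cons)+11=c, c(cons)+11=n, h(cons)+11=s, i(vowel)+8=q, d(cons)+11=o.

wcnsqo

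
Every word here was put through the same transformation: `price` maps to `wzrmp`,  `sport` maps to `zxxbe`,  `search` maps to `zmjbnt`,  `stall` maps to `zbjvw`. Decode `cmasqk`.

verify

In price: p→w is +7, r→z is +8, i→r is +9, c→m is +10 — the shift increases by 1 each position. Letter i (0-indexed) is shifted by i+7, so successive shifts are 7, 8, 9, ….
Undoing it on cmasqk: c−7=v, m−8=e, a−9=r, s−10=i, q−11=f, k−12=y.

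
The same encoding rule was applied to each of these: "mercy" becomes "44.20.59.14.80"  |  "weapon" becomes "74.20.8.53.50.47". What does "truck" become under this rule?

65.59.68.14.38

m(#13)→44 and e(#5)→20: differences scale by 3, so n = 3·pos + 5. The formula is n = 3×(alphabet index, a=1) + 5.
For truck: t=20→65, r=18→59, u=21→68, c=3→14, k=11→38.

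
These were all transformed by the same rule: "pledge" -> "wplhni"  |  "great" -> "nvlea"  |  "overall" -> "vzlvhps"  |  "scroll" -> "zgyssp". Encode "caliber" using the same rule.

jesmiiy

Shifts by position in pledge: pos 0: p→w (+7), pos 1: l→p (+4), pos 2: e→l (+7), pos 3: d→h (+4) — repeating every 2. The shifts repeat in a cycle of length 2: positions 0,1,… shift by +7, +4, then the pattern repeats.
On caliber: c+7=j, a+4=e, l+7=s, i+4=m, b+7=i, e+4=i, r+7=y.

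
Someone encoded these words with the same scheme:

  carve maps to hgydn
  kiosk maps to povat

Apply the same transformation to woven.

bucmw

Each letter shifts forward by (position + 5), i.e. 5, 6, 7, … — the shift grows by one for each successive letter.
On woven: w+5=b, o+6=u, v+7=c, e+8=m, n+9=w.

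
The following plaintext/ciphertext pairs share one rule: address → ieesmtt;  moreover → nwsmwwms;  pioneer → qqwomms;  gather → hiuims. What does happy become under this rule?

Two shifts are in play — +8 for a/e/i/o/u, +1 for every other letter.
For happy: h(cons)+1=i, a(vowel)+8=i, p(cons)+1=q, p(cons)+1=q, y(cons)+1=z.

iiqqz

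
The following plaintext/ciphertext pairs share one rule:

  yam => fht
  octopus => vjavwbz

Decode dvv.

woo

This is a Caesar cipher with shift 7.
Undoing it on dvv: d−7=w, v−7=o, v−7=o.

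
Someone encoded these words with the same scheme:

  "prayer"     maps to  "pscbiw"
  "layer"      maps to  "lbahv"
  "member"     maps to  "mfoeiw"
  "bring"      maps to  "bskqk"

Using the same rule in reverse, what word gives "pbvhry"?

In prayer: p→p is +0, r→s is +1, a→c is +2, y→b is +3 — the shift increases by 1 each position. Each letter shifts forward by its position index (0, 1, 2, …) — the shift grows by one for each successive letter.
Undoing it on pbvhry: p−0=p, b−1=a, v−2=t, h−3=e, r−4=n, y−5=t.

patent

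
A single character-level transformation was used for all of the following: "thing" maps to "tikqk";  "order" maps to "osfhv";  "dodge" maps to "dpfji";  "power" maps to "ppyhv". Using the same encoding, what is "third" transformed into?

tikuh

In thing: t→t is +0, h→i is +1, i→k is +2, n→q is +3 — the shift increases by 1 each position. Each letter shifts forward by its position index (0, 1, 2, …) — the shift grows by one for each successive letter.
For third: t+0=t, h+1=i, i+2=k, r+3=u, d+4=h.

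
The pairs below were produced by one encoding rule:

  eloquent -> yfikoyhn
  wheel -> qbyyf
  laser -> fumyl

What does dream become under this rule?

Compare letters: e→y is +20, l→f is +20, o→i is +20 — a constant shift. This is a Caesar cipher with shift 20.
For dream: d+20=x, r+20=l, e+20=y, a+20=u, m+20=g.

xlyug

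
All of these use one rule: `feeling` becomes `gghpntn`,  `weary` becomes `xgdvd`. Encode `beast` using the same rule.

In feeling: f→g is +1, e→g is +2, e→h is +3, l→p is +4 — the shift increases by 1 each position. The shift increases by 1 at each position, starting from +1: 1, 2, 3, ….
For beast: b+1=c, e+2=g, a+3=d, s+4=w, t+5=y.

cgdwy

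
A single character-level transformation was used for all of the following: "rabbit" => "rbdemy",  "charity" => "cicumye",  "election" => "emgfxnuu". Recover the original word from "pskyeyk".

private

In rabbit: r→r is +0, a→b is +1, b→d is +2, b→e is +3 — the shift increases by 1 each position. Letter i (0-indexed) is shifted by i+0, so successive shifts are 0, 1, 2, ….
Undoing it on pskyeyk: p−0=p, s−1=r, k−2=i, y−3=v, e−4=a, y−5=t, k−6=e.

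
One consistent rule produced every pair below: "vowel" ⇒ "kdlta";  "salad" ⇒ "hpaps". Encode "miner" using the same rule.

bxctg

Compare letters: v→k is +15, o→d is +15, w→l is +15 — a constant shift. It's a constant shift of +15 (ROT15).
Applying it to miner: m+15=b, i+15=x, n+15=c, e+15=t, r+15=g.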